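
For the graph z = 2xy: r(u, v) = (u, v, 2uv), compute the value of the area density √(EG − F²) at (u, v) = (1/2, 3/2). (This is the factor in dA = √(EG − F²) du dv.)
√(EG − F²)|_{(1/2, 3/2)} = sqrt(11)

E = 4*v^2 + 1, F = 4*u*v, G = 4*u^2 + 1, so EG − F² = 4*u^2 + 4*v^2 + 1. Taking the positive square root: √(EG − F²) = sqrt(4*u^2 + 4*v^2 + 1). At (u, v) = (1/2, 3/2): sqrt(11).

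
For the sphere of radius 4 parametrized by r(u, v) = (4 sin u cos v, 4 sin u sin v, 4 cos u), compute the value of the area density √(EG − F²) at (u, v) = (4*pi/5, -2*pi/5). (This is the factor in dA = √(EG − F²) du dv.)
√(EG − F²)|_{(4*pi/5, -2*pi/5)} = 4*sqrt(10 - 2*sqrt(5))

E = 16, F = 0, G = 16*sin(u)^2, so EG − F² = 256*sin(u)^2. Taking the positive square root: √(EG − F²) = 16*Abs(sin(u)). At (u, v) = (4*pi/5, -2*pi/5): 4*sqrt(10 - 2*sqrt(5)).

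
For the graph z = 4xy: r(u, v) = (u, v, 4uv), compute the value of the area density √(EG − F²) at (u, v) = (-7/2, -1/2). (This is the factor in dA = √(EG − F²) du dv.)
√(EG − F²)|_{(-7/2, -1/2)} = sqrt(201)

E = 16*v^2 + 1, F = 16*u*v, G = 16*u^2 + 1, so EG − F² = 16*u^2 + 16*v^2 + 1. Taking the positive square root: √(EG − F²) = sqrt(16*u^2 + 16*v^2 + 1). At (u, v) = (-7/2, -1/2): sqrt(201).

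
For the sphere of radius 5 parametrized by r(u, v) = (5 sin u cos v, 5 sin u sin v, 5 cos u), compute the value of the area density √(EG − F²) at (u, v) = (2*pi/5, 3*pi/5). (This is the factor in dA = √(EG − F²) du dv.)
√(EG − F²)|_{(2*pi/5, 3*pi/5)} = 25*sqrt(2*sqrt(5) + 10)/4

E = 25, F = 0, G = 25*sin(u)^2, so EG − F² = 625*sin(u)^2. Taking the positive square root: √(EG − F²) = 25*Abs(sin(u)). At (u, v) = (2*pi/5, 3*pi/5): 25*sqrt(2*sqrt(5) + 10)/4.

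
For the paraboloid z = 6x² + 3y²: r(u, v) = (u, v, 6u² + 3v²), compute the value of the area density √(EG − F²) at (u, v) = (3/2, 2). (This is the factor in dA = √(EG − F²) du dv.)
√(EG − F²)|_{(3/2, 2)} = sqrt(469)

E = 144*u^2 + 1, F = 72*u*v, G = 36*v^2 + 1, so EG − F² = 144*u^2 + 36*v^2 + 1. Taking the positive square root: √(EG − F²) = sqrt(144*u^2 + 36*v^2 + 1). At (u, v) = (3/2, 2): sqrt(469).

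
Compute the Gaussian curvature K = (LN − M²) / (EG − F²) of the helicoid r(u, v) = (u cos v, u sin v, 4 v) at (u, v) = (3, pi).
K = -16/625

Coefficients of the first fundamental form: E = 1, F = 0, G = u^2 + 16.
Coefficients of the second fundamental form: L = 0, M = -4/sqrt(u^2 + 16), N = 0.
Assemble K = (LN − M²)/(EG − F²) = -16/(u^2 + 16)^2. At (u, v) = (3, pi): K = -16/625.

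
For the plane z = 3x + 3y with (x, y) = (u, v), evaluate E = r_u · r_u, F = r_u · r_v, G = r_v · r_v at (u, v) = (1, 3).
E = 10;  F = 9;  G = 10

Partials: r_u = (1, 0, 3), r_v = (0, 1, 3). As functions of (u, v):
  E = r_u · r_u = 10,
  F = r_u · r_v = 9,
  G = r_v · r_v = 10.
Evaluating at (u, v) = (1, 3): E = 10, F = 9, G = 10.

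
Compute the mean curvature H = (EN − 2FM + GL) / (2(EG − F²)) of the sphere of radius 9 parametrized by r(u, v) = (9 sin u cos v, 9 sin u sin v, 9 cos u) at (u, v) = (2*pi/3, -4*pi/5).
H = -1/9

With E = 81, F = 0, G = 81*sin(u)^2, L = -9*sin(u)/Abs(sin(u)), M = 0, N = -9*sin(u)^3/Abs(sin(u)), assemble
  H = (EN − 2FM + GL) / (2(EG − F²)) = -sin(u)/(9*Abs(sin(u))).
At (u, v) = (2*pi/3, -4*pi/5): H = -1/9.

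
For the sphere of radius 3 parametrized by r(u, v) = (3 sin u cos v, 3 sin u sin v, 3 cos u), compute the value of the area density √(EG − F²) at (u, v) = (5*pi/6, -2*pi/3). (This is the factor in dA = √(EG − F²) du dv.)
√(EG − F²)|_{(5*pi/6, -2*pi/3)} = 9/2

E = 9, F = 0, G = 9*sin(u)^2, so EG − F² = 81*sin(u)^2. Taking the positive square root: √(EG − F²) = 9*Abs(sin(u)). At (u, v) = (5*pi/6, -2*pi/3): 9/2.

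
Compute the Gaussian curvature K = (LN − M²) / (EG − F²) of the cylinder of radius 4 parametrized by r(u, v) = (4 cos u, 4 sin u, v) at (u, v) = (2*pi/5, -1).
K = 0

Coefficients of the first fundamental form: E = 16, F = 0, G = 1.
Coefficients of the second fundamental form: L = -4, M = 0, N = 0.
Assemble K = (LN − M²)/(EG − F²) = 0. At (u, v) = (2*pi/5, -1): K = 0.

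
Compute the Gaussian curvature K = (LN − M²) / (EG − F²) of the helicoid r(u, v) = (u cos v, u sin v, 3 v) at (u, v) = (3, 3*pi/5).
K = -1/36

Coefficients of the first fundamental form: E = 1, F = 0, G = u^2 + 9.
Coefficients of the second fundamental form: L = 0, M = -3/sqrt(u^2 + 9), N = 0.
Assemble K = (LN − M²)/(EG − F²) = -9/(u^2 + 9)^2. At (u, v) = (3, 3*pi/5): K = -1/36.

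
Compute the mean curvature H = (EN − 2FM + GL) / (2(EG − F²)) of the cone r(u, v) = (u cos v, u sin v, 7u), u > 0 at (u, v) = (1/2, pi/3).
H = 7*sqrt(2)/10

With E = 50, F = 0, G = u^2, L = 0, M = 0, N = 7*sqrt(2)*u^2/(10*Abs(u)), assemble
  H = (EN − 2FM + GL) / (2(EG − F²)) = 7*sqrt(2)/(20*Abs(u)).
At (u, v) = (1/2, pi/3): H = 7*sqrt(2)/10.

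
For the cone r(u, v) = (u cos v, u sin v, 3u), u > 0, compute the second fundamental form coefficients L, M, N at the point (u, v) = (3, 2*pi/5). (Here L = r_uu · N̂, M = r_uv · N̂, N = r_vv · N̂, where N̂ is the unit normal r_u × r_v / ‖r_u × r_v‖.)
L = 0;  M = 0;  N = 9*sqrt(10)/10

Compute the unit normal N̂(u, v) = (-3*sqrt(10)*u*cos(v)/(10*Abs(u)), -3*sqrt(10)*u*sin(v)/(10*Abs(u)), sqrt(10)*u/(10*Abs(u))), and the second partials r_uu, r_uv, r_vv. Take dot products:
  L(u, v) = r_uu · N̂ = 0,
  M(u, v) = r_uv · N̂ = 0,
  N(u, v) = r_vv · N̂ = 3*sqrt(10)*u^2/(10*Abs(u)).
Evaluating at (u, v) = (3, 2*pi/5):
  L = 0, M = 0, N = 9*sqrt(10)/10.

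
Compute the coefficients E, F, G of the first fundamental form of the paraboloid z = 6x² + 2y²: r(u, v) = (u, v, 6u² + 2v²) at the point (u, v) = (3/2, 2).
E = 325;  F = 144;  G = 65

Partials: r_u = (1, 0, 12*u), r_v = (0, 1, 4*v). As functions of (u, v):
  E = r_u · r_u = 144*u^2 + 1,
  F = r_u · r_v = 48*u*v,
  G = r_v · r_v = 16*v^2 + 1.
Evaluating at (u, v) = (3/2, 2): E = 325, F = 144, G = 65.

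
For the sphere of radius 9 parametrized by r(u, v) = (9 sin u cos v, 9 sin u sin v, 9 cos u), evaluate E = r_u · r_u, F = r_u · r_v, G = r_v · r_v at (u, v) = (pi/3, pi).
E = 81;  F = 0;  G = 243/4

Partials: r_u = (9*cos(u)*cos(v), 9*sin(v)*cos(u), -9*sin(u)), r_v = (-9*sin(u)*sin(v), 9*sin(u)*cos(v), 0). As functions of (u, v):
  E = r_u · r_u = 81,
  F = r_u · r_v = 0,
  G = r_v · r_v = 81*sin(u)^2.
Evaluating at (u, v) = (pi/3, pi): E = 81, F = 0, G = 243/4.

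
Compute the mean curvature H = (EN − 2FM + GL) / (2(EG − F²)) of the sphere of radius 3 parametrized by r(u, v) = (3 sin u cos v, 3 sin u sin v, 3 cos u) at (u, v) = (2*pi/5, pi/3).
H = -1/3

With E = 9, F = 0, G = 9*sin(u)^2, L = -3*sin(u)/Abs(sin(u)), M = 0, N = -3*sin(u)^3/Abs(sin(u)), assemble
  H = (EN − 2FM + GL) / (2(EG − F²)) = -sin(u)/(3*Abs(sin(u))).
At (u, v) = (2*pi/5, pi/3): H = -1/3.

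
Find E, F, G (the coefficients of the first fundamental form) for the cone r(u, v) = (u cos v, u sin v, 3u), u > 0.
E = 10;  F = 0;  G = u^2

Compute partials: r_u = (cos(v), sin(v), 3), r_v = (-u*sin(v), u*cos(v), 0). Then
  E = r_u · r_u = 10,
  F = r_u · r_v = 0,
  G = r_v · r_v = u^2.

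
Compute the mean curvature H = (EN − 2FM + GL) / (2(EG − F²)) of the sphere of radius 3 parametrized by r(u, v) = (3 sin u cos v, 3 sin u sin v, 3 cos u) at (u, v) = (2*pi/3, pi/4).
H = -1/3

With E = 9, F = 0, G = 9*sin(u)^2, L = -3*sin(u)/Abs(sin(u)), M = 0, N = -3*sin(u)^3/Abs(sin(u)), assemble
  H = (EN − 2FM + GL) / (2(EG − F²)) = -sin(u)/(3*Abs(sin(u))).
At (u, v) = (2*pi/3, pi/4): H = -1/3.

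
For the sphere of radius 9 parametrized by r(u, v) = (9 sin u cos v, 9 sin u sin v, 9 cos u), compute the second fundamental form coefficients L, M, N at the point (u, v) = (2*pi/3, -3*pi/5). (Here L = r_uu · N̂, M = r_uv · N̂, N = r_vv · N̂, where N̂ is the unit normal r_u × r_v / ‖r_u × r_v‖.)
L = -9;  M = 0;  N = -27/4

Compute the unit normal N̂(u, v) = (sin(u)^2*cos(v)/Abs(sin(u)), sin(u)^2*sin(v)/Abs(sin(u)), sin(2*u)/(2*Abs(sin(u)))), and the second partials r_uu, r_uv, r_vv. Take dot products:
  L(u, v) = r_uu · N̂ = -9*sin(u)/Abs(sin(u)),
  M(u, v) = r_uv · N̂ = 0,
  N(u, v) = r_vv · N̂ = -9*sin(u)^3/Abs(sin(u)).
Evaluating at (u, v) = (2*pi/3, -3*pi/5):
  L = -9, M = 0, N = -27/4.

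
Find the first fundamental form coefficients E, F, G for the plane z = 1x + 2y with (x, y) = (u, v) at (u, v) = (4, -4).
E = 2;  F = 2;  G = 5

Partials: r_u = (1, 0, 1), r_v = (0, 1, 2). As functions of (u, v):
  E = r_u · r_u = 2,
  F = r_u · r_v = 2,
  G = r_v · r_v = 5.
Evaluating at (u, v) = (4, -4): E = 2, F = 2, G = 5.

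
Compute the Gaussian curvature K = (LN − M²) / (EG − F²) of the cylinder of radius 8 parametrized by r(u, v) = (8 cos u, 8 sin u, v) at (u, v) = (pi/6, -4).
K = 0

Coefficients of the first fundamental form: E = 64, F = 0, G = 1.
Coefficients of the second fundamental form: L = -8, M = 0, N = 0.
Assemble K = (LN − M²)/(EG − F²) = 0. At (u, v) = (pi/6, -4): K = 0.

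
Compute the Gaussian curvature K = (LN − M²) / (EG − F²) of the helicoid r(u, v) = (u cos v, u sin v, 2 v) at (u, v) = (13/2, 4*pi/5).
K = -64/34225

Coefficients of the first fundamental form: E = 1, F = 0, G = u^2 + 4.
Coefficients of the second fundamental form: L = 0, M = -2/sqrt(u^2 + 4), N = 0.
Assemble K = (LN − M²)/(EG − F²) = -4/(u^2 + 4)^2. At (u, v) = (13/2, 4*pi/5): K = -64/34225.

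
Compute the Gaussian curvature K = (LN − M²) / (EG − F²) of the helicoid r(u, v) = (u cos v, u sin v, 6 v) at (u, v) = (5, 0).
K = -36/3721

Coefficients of the first fundamental form: E = 1, F = 0, G = u^2 + 36.
Coefficients of the second fundamental form: L = 0, M = -6/sqrt(u^2 + 36), N = 0.
Assemble K = (LN − M²)/(EG − F²) = -36/(u^2 + 36)^2. At (u, v) = (5, 0): K = -36/3721.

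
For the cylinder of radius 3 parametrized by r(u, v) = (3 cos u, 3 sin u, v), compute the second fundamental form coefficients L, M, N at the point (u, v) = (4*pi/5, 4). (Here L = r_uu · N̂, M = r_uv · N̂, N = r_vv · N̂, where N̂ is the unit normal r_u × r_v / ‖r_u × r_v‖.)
L = -3;  M = 0;  N = 0

Compute the unit normal N̂(u, v) = (cos(u), sin(u), 0), and the second partials r_uu, r_uv, r_vv. Take dot products:
  L(u, v) = r_uu · N̂ = -3,
  M(u, v) = r_uv · N̂ = 0,
  N(u, v) = r_vv · N̂ = 0.
Evaluating at (u, v) = (4*pi/5, 4):
  L = -3, M = 0, N = 0.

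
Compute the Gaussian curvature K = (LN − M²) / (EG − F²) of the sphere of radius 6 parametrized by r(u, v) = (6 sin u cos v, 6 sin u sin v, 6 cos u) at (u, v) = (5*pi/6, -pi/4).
K = 1/36

Coefficients of the first fundamental form: E = 36, F = 0, G = 36*sin(u)^2.
Coefficients of the second fundamental form: L = -6*sin(u)/Abs(sin(u)), M = 0, N = -6*sin(u)^3/Abs(sin(u)).
Assemble K = (LN − M²)/(EG − F²) = 1/36. At (u, v) = (5*pi/6, -pi/4): K = 1/36.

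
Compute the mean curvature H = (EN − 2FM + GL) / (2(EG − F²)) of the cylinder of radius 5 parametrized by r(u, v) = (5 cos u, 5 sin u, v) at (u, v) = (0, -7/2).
H = -1/10

With E = 25, F = 0, G = 1, L = -5, M = 0, N = 0, assemble
  H = (EN − 2FM + GL) / (2(EG − F²)) = -1/10.
At (u, v) = (0, -7/2): H = -1/10.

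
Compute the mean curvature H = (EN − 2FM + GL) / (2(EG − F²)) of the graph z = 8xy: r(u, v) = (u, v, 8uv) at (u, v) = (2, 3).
H = -3072*sqrt(17)/99127

With E = 64*v^2 + 1, F = 64*u*v, G = 64*u^2 + 1, L = 0, M = 8/sqrt(64*u^2 + 64*v^2 + 1), N = 0, assemble
  H = (EN − 2FM + GL) / (2(EG − F²)) = -512*u*v/(64*u^2 + 64*v^2 + 1)^(3/2).
At (u, v) = (2, 3): H = -3072*sqrt(17)/99127.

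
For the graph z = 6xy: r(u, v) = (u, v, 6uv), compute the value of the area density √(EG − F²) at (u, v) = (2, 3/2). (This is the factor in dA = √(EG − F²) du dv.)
√(EG − F²)|_{(2, 3/2)} = sqrt(226)

E = 36*v^2 + 1, F = 36*u*v, G = 36*u^2 + 1, so EG − F² = 36*u^2 + 36*v^2 + 1. Taking the positive square root: √(EG − F²) = sqrt(36*u^2 + 36*v^2 + 1). At (u, v) = (2, 3/2): sqrt(226).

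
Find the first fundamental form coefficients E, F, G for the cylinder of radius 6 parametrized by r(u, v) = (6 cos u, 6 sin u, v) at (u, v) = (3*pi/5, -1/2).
E = 36;  F = 0;  G = 1

Partials: r_u = (-6*sin(u), 6*cos(u), 0), r_v = (0, 0, 1). As functions of (u, v):
  E = r_u · r_u = 36,
  F = r_u · r_v = 0,
  G = r_v · r_v = 1.
Evaluating at (u, v) = (3*pi/5, -1/2): E = 36, F = 0, G = 1.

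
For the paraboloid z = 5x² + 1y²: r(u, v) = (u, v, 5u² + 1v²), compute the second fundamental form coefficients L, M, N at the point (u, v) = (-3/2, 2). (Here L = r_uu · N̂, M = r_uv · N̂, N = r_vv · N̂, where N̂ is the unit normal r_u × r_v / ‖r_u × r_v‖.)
L = 5*sqrt(2)/11;  M = 0;  N = sqrt(2)/11

Compute the unit normal N̂(u, v) = (-10*u/sqrt(100*u^2 + 4*v^2 + 1), -2*v/sqrt(100*u^2 + 4*v^2 + 1), 1/sqrt(100*u^2 + 4*v^2 + 1)), and the second partials r_uu, r_uv, r_vv. Take dot products:
  L(u, v) = r_uu · N̂ = 10/sqrt(100*u^2 + 4*v^2 + 1),
  M(u, v) = r_uv · N̂ = 0,
  N(u, v) = r_vv · N̂ = 2/sqrt(100*u^2 + 4*v^2 + 1).
Evaluating at (u, v) = (-3/2, 2):
  L = 5*sqrt(2)/11, M = 0, N = sqrt(2)/11.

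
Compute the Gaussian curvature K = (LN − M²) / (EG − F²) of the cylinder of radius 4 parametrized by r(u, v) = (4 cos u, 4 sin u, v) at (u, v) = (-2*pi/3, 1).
K = 0

Coefficients of the first fundamental form: E = 16, F = 0, G = 1.
Coefficients of the second fundamental form: L = -4, M = 0, N = 0.
Assemble K = (LN − M²)/(EG − F²) = 0. At (u, v) = (-2*pi/3, 1): K = 0.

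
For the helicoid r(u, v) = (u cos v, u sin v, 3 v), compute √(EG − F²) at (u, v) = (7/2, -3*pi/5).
√(EG − F²)|_{(7/2, -3*pi/5)} = sqrt(85)/2

E = 1, F = 0, G = u^2 + 9; EG − F² = u^2 + 9; √(EG − F²) = sqrt(u^2 + 9). At the given point: sqrt(85)/2.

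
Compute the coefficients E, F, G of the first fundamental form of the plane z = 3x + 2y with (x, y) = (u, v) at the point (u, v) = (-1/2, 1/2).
E = 10;  F = 6;  G = 5

Partials: r_u = (1, 0, 3), r_v = (0, 1, 2). As functions of (u, v):
  E = r_u · r_u = 10,
  F = r_u · r_v = 6,
  G = r_v · r_v = 5.
Evaluating at (u, v) = (-1/2, 1/2): E = 10, F = 6, G = 5.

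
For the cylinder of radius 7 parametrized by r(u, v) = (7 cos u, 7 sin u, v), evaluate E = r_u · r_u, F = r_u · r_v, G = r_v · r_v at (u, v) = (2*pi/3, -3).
E = 49;  F = 0;  G = 1

Partials: r_u = (-7*sin(u), 7*cos(u), 0), r_v = (0, 0, 1). As functions of (u, v):
  E = r_u · r_u = 49,
  F = r_u · r_v = 0,
  G = r_v · r_v = 1.
Evaluating at (u, v) = (2*pi/3, -3): E = 49, F = 0, G = 1.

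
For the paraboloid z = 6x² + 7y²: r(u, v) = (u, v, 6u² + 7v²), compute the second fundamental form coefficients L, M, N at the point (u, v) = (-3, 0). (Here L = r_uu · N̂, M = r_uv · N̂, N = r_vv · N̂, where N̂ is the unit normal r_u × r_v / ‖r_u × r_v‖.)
L = 12*sqrt(1297)/1297;  M = 0;  N = 14*sqrt(1297)/1297

Compute the unit normal N̂(u, v) = (-12*u/sqrt(144*u^2 + 196*v^2 + 1), -14*v/sqrt(144*u^2 + 196*v^2 + 1), 1/sqrt(144*u^2 + 196*v^2 + 1)), and the second partials r_uu, r_uv, r_vv. Take dot products:
  L(u, v) = r_uu · N̂ = 12/sqrt(144*u^2 + 196*v^2 + 1),
  M(u, v) = r_uv · N̂ = 0,
  N(u, v) = r_vv · N̂ = 14/sqrt(144*u^2 + 196*v^2 + 1).
Evaluating at (u, v) = (-3, 0):
  L = 12*sqrt(1297)/1297, M = 0, N = 14*sqrt(1297)/1297.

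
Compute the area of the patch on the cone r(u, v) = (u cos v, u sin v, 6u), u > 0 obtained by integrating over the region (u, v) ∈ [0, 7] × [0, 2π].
Area = 49*sqrt(37)*pi

Area = ∫∫ √(EG − F²) du dv with √(EG − F²) = sqrt(37)*Abs(u). Integrating over [0, 7] × [0, 2π] gives 49*sqrt(37)*pi.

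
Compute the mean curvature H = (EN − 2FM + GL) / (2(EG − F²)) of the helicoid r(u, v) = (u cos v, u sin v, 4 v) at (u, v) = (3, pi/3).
H = 0

With E = 1, F = 0, G = u^2 + 16, L = 0, M = -4/sqrt(u^2 + 16), N = 0, assemble
  H = (EN − 2FM + GL) / (2(EG − F²)) = 0.
At (u, v) = (3, pi/3): H = 0.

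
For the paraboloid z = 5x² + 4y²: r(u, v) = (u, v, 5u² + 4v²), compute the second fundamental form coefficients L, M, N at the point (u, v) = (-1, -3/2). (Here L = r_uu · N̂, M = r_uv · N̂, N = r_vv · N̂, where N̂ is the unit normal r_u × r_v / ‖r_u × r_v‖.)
L = 2*sqrt(5)/7;  M = 0;  N = 8*sqrt(5)/35

Compute the unit normal N̂(u, v) = (-10*u/sqrt(100*u^2 + 64*v^2 + 1), -8*v/sqrt(100*u^2 + 64*v^2 + 1), 1/sqrt(100*u^2 + 64*v^2 + 1)), and the second partials r_uu, r_uv, r_vv. Take dot products:
  L(u, v) = r_uu · N̂ = 10/sqrt(100*u^2 + 64*v^2 + 1),
  M(u, v) = r_uv · N̂ = 0,
  N(u, v) = r_vv · N̂ = 8/sqrt(100*u^2 + 64*v^2 + 1).
Evaluating at (u, v) = (-1, -3/2):
  L = 2*sqrt(5)/7, M = 0, N = 8*sqrt(5)/35.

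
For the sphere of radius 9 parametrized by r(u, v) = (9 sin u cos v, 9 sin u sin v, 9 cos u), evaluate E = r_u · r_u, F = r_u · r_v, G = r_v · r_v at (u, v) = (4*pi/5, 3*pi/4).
E = 81;  F = 0;  G = 405/8 - 81*sqrt(5)/8

Partials: r_u = (9*cos(u)*cos(v), 9*sin(v)*cos(u), -9*sin(u)), r_v = (-9*sin(u)*sin(v), 9*sin(u)*cos(v), 0). As functions of (u, v):
  E = r_u · r_u = 81,
  F = r_u · r_v = 0,
  G = r_v · r_v = 81*sin(u)^2.
Evaluating at (u, v) = (4*pi/5, 3*pi/4): E = 81, F = 0, G = 405/8 - 81*sqrt(5)/8.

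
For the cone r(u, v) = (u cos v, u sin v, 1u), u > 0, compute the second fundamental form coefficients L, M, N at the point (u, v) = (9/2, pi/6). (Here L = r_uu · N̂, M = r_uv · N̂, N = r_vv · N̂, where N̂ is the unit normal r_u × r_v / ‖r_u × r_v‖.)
L = 0;  M = 0;  N = 9*sqrt(2)/4

Compute the unit normal N̂(u, v) = (-sqrt(2)*u*cos(v)/(2*Abs(u)), -sqrt(2)*u*sin(v)/(2*Abs(u)), sqrt(2)*u/(2*Abs(u))), and the second partials r_uu, r_uv, r_vv. Take dot products:
  L(u, v) = r_uu · N̂ = 0,
  M(u, v) = r_uv · N̂ = 0,
  N(u, v) = r_vv · N̂ = sqrt(2)*u^2/(2*Abs(u)).
Evaluating at (u, v) = (9/2, pi/6):
  L = 0, M = 0, N = 9*sqrt(2)/4.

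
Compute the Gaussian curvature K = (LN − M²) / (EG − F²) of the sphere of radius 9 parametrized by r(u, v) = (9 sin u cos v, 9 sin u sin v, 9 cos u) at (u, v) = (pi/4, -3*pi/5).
K = 1/81

Coefficients of the first fundamental form: E = 81, F = 0, G = 81*sin(u)^2.
Coefficients of the second fundamental form: L = -9*sin(u)/Abs(sin(u)), M = 0, N = -9*sin(u)^3/Abs(sin(u)).
Assemble K = (LN − M²)/(EG − F²) = 1/81. At (u, v) = (pi/4, -3*pi/5): K = 1/81.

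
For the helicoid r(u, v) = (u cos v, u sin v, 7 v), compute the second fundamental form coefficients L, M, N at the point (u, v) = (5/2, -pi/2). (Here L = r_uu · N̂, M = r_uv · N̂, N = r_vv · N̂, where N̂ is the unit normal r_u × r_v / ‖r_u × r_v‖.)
L = 0;  M = -14*sqrt(221)/221;  N = 0

Compute the unit normal N̂(u, v) = (7*sin(v)/sqrt(u^2 + 49), -7*cos(v)/sqrt(u^2 + 49), u/sqrt(u^2 + 49)), and the second partials r_uu, r_uv, r_vv. Take dot products:
  L(u, v) = r_uu · N̂ = 0,
  M(u, v) = r_uv · N̂ = -7/sqrt(u^2 + 49),
  N(u, v) = r_vv · N̂ = 0.
Evaluating at (u, v) = (5/2, -pi/2):
  L = 0, M = -14*sqrt(221)/221, N = 0.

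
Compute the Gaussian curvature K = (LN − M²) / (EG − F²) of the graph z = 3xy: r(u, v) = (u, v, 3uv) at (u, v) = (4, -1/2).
K = -144/346921

Coefficients of the first fundamental form: E = 9*v^2 + 1, F = 9*u*v, G = 9*u^2 + 1.
Coefficients of the second fundamental form: L = 0, M = 3/sqrt(9*u^2 + 9*v^2 + 1), N = 0.
Assemble K = (LN − M²)/(EG − F²) = -9/(81*u^4 + 162*u^2*v^2 + 18*u^2 + 81*v^4 + 18*v^2 + 1). At (u, v) = (4, -1/2): K = -144/346921.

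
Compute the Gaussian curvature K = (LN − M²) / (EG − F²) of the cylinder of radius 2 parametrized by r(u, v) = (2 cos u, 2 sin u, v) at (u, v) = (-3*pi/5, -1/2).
K = 0

Coefficients of the first fundamental form: E = 4, F = 0, G = 1.
Coefficients of the second fundamental form: L = -2, M = 0, N = 0.
Assemble K = (LN − M²)/(EG − F²) = 0. At (u, v) = (-3*pi/5, -1/2): K = 0.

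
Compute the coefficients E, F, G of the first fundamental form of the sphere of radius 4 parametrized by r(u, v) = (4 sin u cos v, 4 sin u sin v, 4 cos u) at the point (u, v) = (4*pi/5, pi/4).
E = 16;  F = 0;  G = 10 - 2*sqrt(5)

Partials: r_u = (4*cos(u)*cos(v), 4*sin(v)*cos(u), -4*sin(u)), r_v = (-4*sin(u)*sin(v), 4*sin(u)*cos(v), 0). As functions of (u, v):
  E = r_u · r_u = 16,
  F = r_u · r_v = 0,
  G = r_v · r_v = 16*sin(u)^2.
Evaluating at (u, v) = (4*pi/5, pi/4): E = 16, F = 0, G = 10 - 2*sqrt(5).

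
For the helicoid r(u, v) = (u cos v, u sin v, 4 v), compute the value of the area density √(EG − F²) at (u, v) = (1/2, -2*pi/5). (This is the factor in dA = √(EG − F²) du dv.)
√(EG − F²)|_{(1/2, -2*pi/5)} = sqrt(65)/2

E = 1, F = 0, G = u^2 + 16, so EG − F² = u^2 + 16. Taking the positive square root: √(EG − F²) = sqrt(u^2 + 16). At (u, v) = (1/2, -2*pi/5): sqrt(65)/2.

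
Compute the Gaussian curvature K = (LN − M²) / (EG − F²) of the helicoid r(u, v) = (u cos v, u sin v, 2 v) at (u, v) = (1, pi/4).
K = -4/25

Coefficients of the first fundamental form: E = 1, F = 0, G = u^2 + 4.
Coefficients of the second fundamental form: L = 0, M = -2/sqrt(u^2 + 4), N = 0.
Assemble K = (LN − M²)/(EG − F²) = -4/(u^2 + 4)^2. At (u, v) = (1, pi/4): K = -4/25.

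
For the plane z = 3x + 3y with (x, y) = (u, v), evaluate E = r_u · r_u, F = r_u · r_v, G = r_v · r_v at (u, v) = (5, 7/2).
E = 10;  F = 9;  G = 10

Partials: r_u = (1, 0, 3), r_v = (0, 1, 3). As functions of (u, v):
  E = r_u · r_u = 10,
  F = r_u · r_v = 9,
  G = r_v · r_v = 10.
Evaluating at (u, v) = (5, 7/2): E = 10, F = 9, G = 10.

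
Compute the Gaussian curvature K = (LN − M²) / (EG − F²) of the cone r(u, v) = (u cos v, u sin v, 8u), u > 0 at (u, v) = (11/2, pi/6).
K = 0

Coefficients of the first fundamental form: E = 65, F = 0, G = u^2.
Coefficients of the second fundamental form: L = 0, M = 0, N = 8*sqrt(65)*u^2/(65*Abs(u)).
Assemble K = (LN − M²)/(EG − F²) = 0. At (u, v) = (11/2, pi/6): K = 0.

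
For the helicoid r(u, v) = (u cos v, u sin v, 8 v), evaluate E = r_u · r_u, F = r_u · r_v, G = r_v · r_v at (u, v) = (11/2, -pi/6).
E = 1;  F = 0;  G = 377/4

Partials: r_u = (cos(v), sin(v), 0), r_v = (-u*sin(v), u*cos(v), 8). As functions of (u, v):
  E = r_u · r_u = 1,
  F = r_u · r_v = 0,
  G = r_v · r_v = u^2 + 64.
Evaluating at (u, v) = (11/2, -pi/6): E = 1, F = 0, G = 377/4.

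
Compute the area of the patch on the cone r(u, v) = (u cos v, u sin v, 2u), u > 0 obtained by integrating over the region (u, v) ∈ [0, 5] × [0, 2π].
Area = 25*sqrt(5)*pi

Area = ∫∫ √(EG − F²) du dv with √(EG − F²) = sqrt(5)*Abs(u). Integrating over [0, 5] × [0, 2π] gives 25*sqrt(5)*pi.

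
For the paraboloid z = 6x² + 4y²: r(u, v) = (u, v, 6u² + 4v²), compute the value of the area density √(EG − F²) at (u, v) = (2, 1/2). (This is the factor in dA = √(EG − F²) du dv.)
√(EG − F²)|_{(2, 1/2)} = sqrt(593)

E = 144*u^2 + 1, F = 96*u*v, G = 64*v^2 + 1, so EG − F² = 144*u^2 + 64*v^2 + 1. Taking the positive square root: √(EG − F²) = sqrt(144*u^2 + 64*v^2 + 1). At (u, v) = (2, 1/2): sqrt(593).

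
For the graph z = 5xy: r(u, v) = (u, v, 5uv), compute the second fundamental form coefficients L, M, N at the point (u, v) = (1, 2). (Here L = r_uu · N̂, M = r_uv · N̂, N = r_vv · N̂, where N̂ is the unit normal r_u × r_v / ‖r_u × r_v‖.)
L = 0;  M = 5*sqrt(14)/42;  N = 0

Compute the unit normal N̂(u, v) = (-5*v/sqrt(25*u^2 + 25*v^2 + 1), -5*u/sqrt(25*u^2 + 25*v^2 + 1), 1/sqrt(25*u^2 + 25*v^2 + 1)), and the second partials r_uu, r_uv, r_vv. Take dot products:
  L(u, v) = r_uu · N̂ = 0,
  M(u, v) = r_uv · N̂ = 5/sqrt(25*u^2 + 25*v^2 + 1),
  N(u, v) = r_vv · N̂ = 0.
Evaluating at (u, v) = (1, 2):
  L = 0, M = 5*sqrt(14)/42, N = 0.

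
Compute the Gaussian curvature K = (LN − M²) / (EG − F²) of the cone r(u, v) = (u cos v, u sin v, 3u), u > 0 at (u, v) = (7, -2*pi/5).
K = 0

Coefficients of the first fundamental form: E = 10, F = 0, G = u^2.
Coefficients of the second fundamental form: L = 0, M = 0, N = 3*sqrt(10)*u^2/(10*Abs(u)).
Assemble K = (LN − M²)/(EG − F²) = 0. At (u, v) = (7, -2*pi/5): K = 0.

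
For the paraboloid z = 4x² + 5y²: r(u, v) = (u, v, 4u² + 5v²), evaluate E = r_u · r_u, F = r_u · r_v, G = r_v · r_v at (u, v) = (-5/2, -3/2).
E = 401;  F = 300;  G = 226

Partials: r_u = (1, 0, 8*u), r_v = (0, 1, 10*v). As functions of (u, v):
  E = r_u · r_u = 64*u^2 + 1,
  F = r_u · r_v = 80*u*v,
  G = r_v · r_v = 100*v^2 + 1.
Evaluating at (u, v) = (-5/2, -3/2): E = 401, F = 300, G = 226.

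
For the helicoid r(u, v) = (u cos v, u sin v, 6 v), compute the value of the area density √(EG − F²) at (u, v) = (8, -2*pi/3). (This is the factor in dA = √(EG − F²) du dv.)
√(EG − F²)|_{(8, -2*pi/3)} = 10

E = 1, F = 0, G = u^2 + 36, so EG − F² = u^2 + 36. Taking the positive square root: √(EG − F²) = sqrt(u^2 + 36). At (u, v) = (8, -2*pi/3): 10.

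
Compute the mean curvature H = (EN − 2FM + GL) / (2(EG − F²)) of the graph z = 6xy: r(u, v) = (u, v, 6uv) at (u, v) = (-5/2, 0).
H = 0

With E = 36*v^2 + 1, F = 36*u*v, G = 36*u^2 + 1, L = 0, M = 6/sqrt(36*u^2 + 36*v^2 + 1), N = 0, assemble
  H = (EN − 2FM + GL) / (2(EG − F²)) = -216*u*v/(36*u^2 + 36*v^2 + 1)^(3/2).
At (u, v) = (-5/2, 0): H = 0.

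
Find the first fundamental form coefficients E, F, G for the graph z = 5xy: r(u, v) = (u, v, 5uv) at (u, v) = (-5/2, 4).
E = 401;  F = -250;  G = 629/4

Partials: r_u = (1, 0, 5*v), r_v = (0, 1, 5*u). As functions of (u, v):
  E = r_u · r_u = 25*v^2 + 1,
  F = r_u · r_v = 25*u*v,
  G = r_v · r_v = 25*u^2 + 1.
Evaluating at (u, v) = (-5/2, 4): E = 401, F = -250, G = 629/4.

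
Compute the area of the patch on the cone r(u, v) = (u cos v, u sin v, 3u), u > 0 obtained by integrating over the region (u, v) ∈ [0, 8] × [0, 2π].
Area = 64*sqrt(10)*pi

Area = ∫∫ √(EG − F²) du dv with √(EG − F²) = sqrt(10)*Abs(u). Integrating over [0, 8] × [0, 2π] gives 64*sqrt(10)*pi.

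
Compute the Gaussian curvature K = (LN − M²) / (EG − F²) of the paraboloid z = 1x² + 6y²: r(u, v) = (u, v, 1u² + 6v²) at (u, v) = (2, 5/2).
K = 24/840889

Coefficients of the first fundamental form: E = 4*u^2 + 1, F = 24*u*v, G = 144*v^2 + 1.
Coefficients of the second fundamental form: L = 2/sqrt(4*u^2 + 144*v^2 + 1), M = 0, N = 12/sqrt(4*u^2 + 144*v^2 + 1).
Assemble K = (LN − M²)/(EG − F²) = 24/(16*u^4 + 1152*u^2*v^2 + 8*u^2 + 20736*v^4 + 288*v^2 + 1). At (u, v) = (2, 5/2): K = 24/840889.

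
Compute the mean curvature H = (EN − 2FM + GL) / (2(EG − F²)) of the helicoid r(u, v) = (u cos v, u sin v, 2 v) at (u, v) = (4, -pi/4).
H = 0

With E = 1, F = 0, G = u^2 + 4, L = 0, M = -2/sqrt(u^2 + 4), N = 0, assemble
  H = (EN − 2FM + GL) / (2(EG − F²)) = 0.
At (u, v) = (4, -pi/4): H = 0.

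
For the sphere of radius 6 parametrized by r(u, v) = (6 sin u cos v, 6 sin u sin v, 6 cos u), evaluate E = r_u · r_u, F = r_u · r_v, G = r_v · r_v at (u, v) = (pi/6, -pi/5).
E = 36;  F = 0;  G = 9

Partials: r_u = (6*cos(u)*cos(v), 6*sin(v)*cos(u), -6*sin(u)), r_v = (-6*sin(u)*sin(v), 6*sin(u)*cos(v), 0). As functions of (u, v):
  E = r_u · r_u = 36,
  F = r_u · r_v = 0,
  G = r_v · r_v = 36*sin(u)^2.
Evaluating at (u, v) = (pi/6, -pi/5): E = 36, F = 0, G = 9.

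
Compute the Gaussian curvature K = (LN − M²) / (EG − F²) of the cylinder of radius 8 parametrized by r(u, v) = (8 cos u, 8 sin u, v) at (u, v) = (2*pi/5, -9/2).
K = 0

Coefficients of the first fundamental form: E = 64, F = 0, G = 1.
Coefficients of the second fundamental form: L = -8, M = 0, N = 0.
Assemble K = (LN − M²)/(EG − F²) = 0. At (u, v) = (2*pi/5, -9/2): K = 0.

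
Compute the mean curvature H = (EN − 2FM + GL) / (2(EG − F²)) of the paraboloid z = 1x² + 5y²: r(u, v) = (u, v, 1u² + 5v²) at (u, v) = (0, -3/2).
H = 231*sqrt(226)/51076

With E = 4*u^2 + 1, F = 20*u*v, G = 100*v^2 + 1, L = 2/sqrt(4*u^2 + 100*v^2 + 1), M = 0, N = 10/sqrt(4*u^2 + 100*v^2 + 1), assemble
  H = (EN − 2FM + GL) / (2(EG − F²)) = 2*(10*u^2 + 50*v^2 + 3)/(4*u^2 + 100*v^2 + 1)^(3/2).
At (u, v) = (0, -3/2): H = 231*sqrt(226)/51076.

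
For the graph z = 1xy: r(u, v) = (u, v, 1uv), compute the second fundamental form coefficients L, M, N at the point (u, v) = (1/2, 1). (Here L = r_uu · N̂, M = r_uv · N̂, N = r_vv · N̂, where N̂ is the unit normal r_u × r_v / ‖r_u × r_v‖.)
L = 0;  M = 2/3;  N = 0

Compute the unit normal N̂(u, v) = (-v/sqrt(u^2 + v^2 + 1), -u/sqrt(u^2 + v^2 + 1), 1/sqrt(u^2 + v^2 + 1)), and the second partials r_uu, r_uv, r_vv. Take dot products:
  L(u, v) = r_uu · N̂ = 0,
  M(u, v) = r_uv · N̂ = 1/sqrt(u^2 + v^2 + 1),
  N(u, v) = r_vv · N̂ = 0.
Evaluating at (u, v) = (1/2, 1):
  L = 0, M = 2/3, N = 0.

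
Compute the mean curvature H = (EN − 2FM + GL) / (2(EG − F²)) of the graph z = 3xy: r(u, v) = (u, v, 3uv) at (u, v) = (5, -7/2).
H = 756*sqrt(1345)/361805

With E = 9*v^2 + 1, F = 9*u*v, G = 9*u^2 + 1, L = 0, M = 3/sqrt(9*u^2 + 9*v^2 + 1), N = 0, assemble
  H = (EN − 2FM + GL) / (2(EG − F²)) = -27*u*v/(9*u^2 + 9*v^2 + 1)^(3/2).
At (u, v) = (5, -7/2): H = 756*sqrt(1345)/361805.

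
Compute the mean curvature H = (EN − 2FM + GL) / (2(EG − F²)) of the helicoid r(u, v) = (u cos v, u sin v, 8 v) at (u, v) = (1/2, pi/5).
H = 0

With E = 1, F = 0, G = u^2 + 64, L = 0, M = -8/sqrt(u^2 + 64), N = 0, assemble
  H = (EN − 2FM + GL) / (2(EG − F²)) = 0.
At (u, v) = (1/2, pi/5): H = 0.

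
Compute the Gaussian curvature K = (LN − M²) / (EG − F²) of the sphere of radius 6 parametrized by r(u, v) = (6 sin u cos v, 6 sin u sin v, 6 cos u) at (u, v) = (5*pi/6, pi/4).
K = 1/36

Coefficients of the first fundamental form: E = 36, F = 0, G = 36*sin(u)^2.
Coefficients of the second fundamental form: L = -6*sin(u)/Abs(sin(u)), M = 0, N = -6*sin(u)^3/Abs(sin(u)).
Assemble K = (LN − M²)/(EG − F²) = 1/36. At (u, v) = (5*pi/6, pi/4): K = 1/36.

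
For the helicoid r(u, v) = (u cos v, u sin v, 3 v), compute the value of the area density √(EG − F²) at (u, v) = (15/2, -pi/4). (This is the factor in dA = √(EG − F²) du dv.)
√(EG − F²)|_{(15/2, -pi/4)} = 3*sqrt(29)/2

E = 1, F = 0, G = u^2 + 9, so EG − F² = u^2 + 9. Taking the positive square root: √(EG − F²) = sqrt(u^2 + 9). At (u, v) = (15/2, -pi/4): 3*sqrt(29)/2.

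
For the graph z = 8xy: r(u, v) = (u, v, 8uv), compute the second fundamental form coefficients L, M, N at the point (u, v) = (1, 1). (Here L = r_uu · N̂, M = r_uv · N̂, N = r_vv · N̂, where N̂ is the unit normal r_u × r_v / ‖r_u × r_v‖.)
L = 0;  M = 8*sqrt(129)/129;  N = 0

Compute the unit normal N̂(u, v) = (-8*v/sqrt(64*u^2 + 64*v^2 + 1), -8*u/sqrt(64*u^2 + 64*v^2 + 1), 1/sqrt(64*u^2 + 64*v^2 + 1)), and the second partials r_uu, r_uv, r_vv. Take dot products:
  L(u, v) = r_uu · N̂ = 0,
  M(u, v) = r_uv · N̂ = 8/sqrt(64*u^2 + 64*v^2 + 1),
  N(u, v) = r_vv · N̂ = 0.
Evaluating at (u, v) = (1, 1):
  L = 0, M = 8*sqrt(129)/129, N = 0.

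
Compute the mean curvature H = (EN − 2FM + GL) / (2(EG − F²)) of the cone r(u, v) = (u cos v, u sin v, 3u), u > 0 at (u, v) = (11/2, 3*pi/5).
H = 3*sqrt(10)/110

With E = 10, F = 0, G = u^2, L = 0, M = 0, N = 3*sqrt(10)*u^2/(10*Abs(u)), assemble
  H = (EN − 2FM + GL) / (2(EG − F²)) = 3*sqrt(10)/(20*Abs(u)).
At (u, v) = (11/2, 3*pi/5): H = 3*sqrt(10)/110.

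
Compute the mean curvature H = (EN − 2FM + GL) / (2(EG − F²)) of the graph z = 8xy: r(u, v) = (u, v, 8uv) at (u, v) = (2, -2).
H = 2048*sqrt(57)/87723

With E = 64*v^2 + 1, F = 64*u*v, G = 64*u^2 + 1, L = 0, M = 8/sqrt(64*u^2 + 64*v^2 + 1), N = 0, assemble
  H = (EN − 2FM + GL) / (2(EG − F²)) = -512*u*v/(64*u^2 + 64*v^2 + 1)^(3/2).
At (u, v) = (2, -2): H = 2048*sqrt(57)/87723.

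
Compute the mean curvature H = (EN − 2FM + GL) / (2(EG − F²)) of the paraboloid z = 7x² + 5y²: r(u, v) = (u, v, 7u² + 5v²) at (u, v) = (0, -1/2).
H = 187*sqrt(26)/676

With E = 196*u^2 + 1, F = 140*u*v, G = 100*v^2 + 1, L = 14/sqrt(196*u^2 + 100*v^2 + 1), M = 0, N = 10/sqrt(196*u^2 + 100*v^2 + 1), assemble
  H = (EN − 2FM + GL) / (2(EG − F²)) = 4*(245*u^2 + 175*v^2 + 3)/(196*u^2 + 100*v^2 + 1)^(3/2).
At (u, v) = (0, -1/2): H = 187*sqrt(26)/676.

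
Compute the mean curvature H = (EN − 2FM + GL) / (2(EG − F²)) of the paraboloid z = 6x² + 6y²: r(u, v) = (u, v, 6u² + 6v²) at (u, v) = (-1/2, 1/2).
H = 444*sqrt(73)/5329

With E = 144*u^2 + 1, F = 144*u*v, G = 144*v^2 + 1, L = 12/sqrt(144*u^2 + 144*v^2 + 1), M = 0, N = 12/sqrt(144*u^2 + 144*v^2 + 1), assemble
  H = (EN − 2FM + GL) / (2(EG − F²)) = 12*(72*u^2 + 72*v^2 + 1)/(144*u^2 + 144*v^2 + 1)^(3/2).
At (u, v) = (-1/2, 1/2): H = 444*sqrt(73)/5329.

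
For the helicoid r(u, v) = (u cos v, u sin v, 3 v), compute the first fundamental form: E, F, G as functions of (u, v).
E = 1;  F = 0;  G = u^2 + 9

Compute partials: r_u = (cos(v), sin(v), 0), r_v = (-u*sin(v), u*cos(v), 3). Then
  E = r_u · r_u = 1,
  F = r_u · r_v = 0,
  G = r_v · r_v = u^2 + 9.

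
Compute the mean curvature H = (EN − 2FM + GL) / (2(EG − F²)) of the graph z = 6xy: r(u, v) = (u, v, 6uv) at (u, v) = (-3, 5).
H = 648/8575

With E = 36*v^2 + 1, F = 36*u*v, G = 36*u^2 + 1, L = 0, M = 6/sqrt(36*u^2 + 36*v^2 + 1), N = 0, assemble
  H = (EN − 2FM + GL) / (2(EG − F²)) = -216*u*v/(36*u^2 + 36*v^2 + 1)^(3/2).
At (u, v) = (-3, 5): H = 648/8575.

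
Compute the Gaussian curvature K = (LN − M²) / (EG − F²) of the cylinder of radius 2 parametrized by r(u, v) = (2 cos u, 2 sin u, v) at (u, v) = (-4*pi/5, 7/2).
K = 0

Coefficients of the first fundamental form: E = 4, F = 0, G = 1.
Coefficients of the second fundamental form: L = -2, M = 0, N = 0.
Assemble K = (LN − M²)/(EG − F²) = 0. At (u, v) = (-4*pi/5, 7/2): K = 0.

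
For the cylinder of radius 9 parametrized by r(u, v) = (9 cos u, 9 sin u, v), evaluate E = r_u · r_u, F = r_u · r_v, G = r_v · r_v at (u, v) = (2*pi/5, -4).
E = 81;  F = 0;  G = 1

Partials: r_u = (-9*sin(u), 9*cos(u), 0), r_v = (0, 0, 1). As functions of (u, v):
  E = r_u · r_u = 81,
  F = r_u · r_v = 0,
  G = r_v · r_v = 1.
Evaluating at (u, v) = (2*pi/5, -4): E = 81, F = 0, G = 1.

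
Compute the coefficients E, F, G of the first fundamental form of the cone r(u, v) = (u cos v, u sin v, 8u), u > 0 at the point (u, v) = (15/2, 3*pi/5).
E = 65;  F = 0;  G = 225/4

Partials: r_u = (cos(v), sin(v), 8), r_v = (-u*sin(v), u*cos(v), 0). As functions of (u, v):
  E = r_u · r_u = 65,
  F = r_u · r_v = 0,
  G = r_v · r_v = u^2.
Evaluating at (u, v) = (15/2, 3*pi/5): E = 65, F = 0, G = 225/4.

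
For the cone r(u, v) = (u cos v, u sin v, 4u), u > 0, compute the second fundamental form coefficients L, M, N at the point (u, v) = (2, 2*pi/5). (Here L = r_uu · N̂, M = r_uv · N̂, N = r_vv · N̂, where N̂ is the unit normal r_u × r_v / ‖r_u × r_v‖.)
L = 0;  M = 0;  N = 8*sqrt(17)/17

Compute the unit normal N̂(u, v) = (-4*sqrt(17)*u*cos(v)/(17*Abs(u)), -4*sqrt(17)*u*sin(v)/(17*Abs(u)), sqrt(17)*u/(17*Abs(u))), and the second partials r_uu, r_uv, r_vv. Take dot products:
  L(u, v) = r_uu · N̂ = 0,
  M(u, v) = r_uv · N̂ = 0,
  N(u, v) = r_vv · N̂ = 4*sqrt(17)*u^2/(17*Abs(u)).
Evaluating at (u, v) = (2, 2*pi/5):
  L = 0, M = 0, N = 8*sqrt(17)/17.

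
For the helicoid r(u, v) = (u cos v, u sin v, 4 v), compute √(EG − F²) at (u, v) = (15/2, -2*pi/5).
√(EG − F²)|_{(15/2, -2*pi/5)} = 17/2

E = 1, F = 0, G = u^2 + 16; EG − F² = u^2 + 16; √(EG − F²) = sqrt(u^2 + 16). At the given point: 17/2.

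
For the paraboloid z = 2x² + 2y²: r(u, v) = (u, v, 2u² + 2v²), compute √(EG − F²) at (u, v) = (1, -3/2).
√(EG − F²)|_{(1, -3/2)} = sqrt(53)

E = 16*u^2 + 1, F = 16*u*v, G = 16*v^2 + 1; EG − F² = 16*u^2 + 16*v^2 + 1; √(EG − F²) = sqrt(16*u^2 + 16*v^2 + 1). At the given point: sqrt(53).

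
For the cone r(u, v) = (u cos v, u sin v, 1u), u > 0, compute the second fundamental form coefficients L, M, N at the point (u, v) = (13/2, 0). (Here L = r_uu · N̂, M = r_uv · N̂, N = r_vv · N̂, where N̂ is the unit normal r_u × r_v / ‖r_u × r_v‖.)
L = 0;  M = 0;  N = 13*sqrt(2)/4

Compute the unit normal N̂(u, v) = (-sqrt(2)*u*cos(v)/(2*Abs(u)), -sqrt(2)*u*sin(v)/(2*Abs(u)), sqrt(2)*u/(2*Abs(u))), and the second partials r_uu, r_uv, r_vv. Take dot products:
  L(u, v) = r_uu · N̂ = 0,
  M(u, v) = r_uv · N̂ = 0,
  N(u, v) = r_vv · N̂ = sqrt(2)*u^2/(2*Abs(u)).
Evaluating at (u, v) = (13/2, 0):
  L = 0, M = 0, N = 13*sqrt(2)/4.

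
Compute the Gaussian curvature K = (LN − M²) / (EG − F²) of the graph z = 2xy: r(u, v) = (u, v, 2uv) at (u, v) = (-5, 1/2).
K = -1/2601

Coefficients of the first fundamental form: E = 4*v^2 + 1, F = 4*u*v, G = 4*u^2 + 1.
Coefficients of the second fundamental form: L = 0, M = 2/sqrt(4*u^2 + 4*v^2 + 1), N = 0.
Assemble K = (LN − M²)/(EG − F²) = -4/(16*u^4 + 32*u^2*v^2 + 8*u^2 + 16*v^4 + 8*v^2 + 1). At (u, v) = (-5, 1/2): K = -1/2601.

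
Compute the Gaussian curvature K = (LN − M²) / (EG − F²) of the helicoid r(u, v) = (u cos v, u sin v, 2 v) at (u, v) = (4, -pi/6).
K = -1/100

Coefficients of the first fundamental form: E = 1, F = 0, G = u^2 + 4.
Coefficients of the second fundamental form: L = 0, M = -2/sqrt(u^2 + 4), N = 0.
Assemble K = (LN − M²)/(EG − F²) = -4/(u^2 + 4)^2. At (u, v) = (4, -pi/6): K = -1/100.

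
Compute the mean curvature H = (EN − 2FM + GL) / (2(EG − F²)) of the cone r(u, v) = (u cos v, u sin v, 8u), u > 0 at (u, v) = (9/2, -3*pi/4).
H = 8*sqrt(65)/585

With E = 65, F = 0, G = u^2, L = 0, M = 0, N = 8*sqrt(65)*u^2/(65*Abs(u)), assemble
  H = (EN − 2FM + GL) / (2(EG − F²)) = 4*sqrt(65)/(65*Abs(u)).
At (u, v) = (9/2, -3*pi/4): H = 8*sqrt(65)/585.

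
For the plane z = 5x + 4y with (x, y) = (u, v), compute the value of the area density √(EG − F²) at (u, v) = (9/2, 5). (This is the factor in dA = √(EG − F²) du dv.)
√(EG − F²)|_{(9/2, 5)} = sqrt(42)

E = 26, F = 20, G = 17, so EG − F² = 42. Taking the positive square root: √(EG − F²) = sqrt(42). At (u, v) = (9/2, 5): sqrt(42).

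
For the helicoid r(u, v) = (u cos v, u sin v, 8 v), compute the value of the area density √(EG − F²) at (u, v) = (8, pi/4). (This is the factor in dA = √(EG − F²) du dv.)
√(EG − F²)|_{(8, pi/4)} = 8*sqrt(2)

E = 1, F = 0, G = u^2 + 64, so EG − F² = u^2 + 64. Taking the positive square root: √(EG − F²) = sqrt(u^2 + 64). At (u, v) = (8, pi/4): 8*sqrt(2).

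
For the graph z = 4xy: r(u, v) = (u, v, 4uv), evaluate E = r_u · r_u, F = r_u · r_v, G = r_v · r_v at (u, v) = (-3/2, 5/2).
E = 101;  F = -60;  G = 37

Partials: r_u = (1, 0, 4*v), r_v = (0, 1, 4*u). As functions of (u, v):
  E = r_u · r_u = 16*v^2 + 1,
  F = r_u · r_v = 16*u*v,
  G = r_v · r_v = 16*u^2 + 1.
Evaluating at (u, v) = (-3/2, 5/2): E = 101, F = -60, G = 37.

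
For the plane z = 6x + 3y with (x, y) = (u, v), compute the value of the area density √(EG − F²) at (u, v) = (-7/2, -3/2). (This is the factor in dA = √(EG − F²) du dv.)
√(EG − F²)|_{(-7/2, -3/2)} = sqrt(46)

E = 37, F = 18, G = 10, so EG − F² = 46. Taking the positive square root: √(EG − F²) = sqrt(46). At (u, v) = (-7/2, -3/2): sqrt(46).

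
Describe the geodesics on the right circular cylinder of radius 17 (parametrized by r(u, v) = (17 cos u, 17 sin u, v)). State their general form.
The cylinder is flat (K = 0) and locally isometric to the plane via the development (u, v) ↦ (17 u, v). Geodesics are the pre-images of straight lines: circles (v constant), vertical lines (u constant), and helices (v = c · u + d) for constants c, d.

A right cylinder has E = 17², F = 0, G = 1, so EG − F² = 17², and L = −17, M = N = 0, giving K = (LN − M²)/(EG − F²) = 0 everywhere. A flat surface is locally isometric to the Euclidean plane via the map (u, v) ↦ (17 u, v). Straight lines in the (x̃, ỹ) plane pull back to: (a) horizontal circles (v = const), (b) vertical generators (u = const), and (c) helices (17 u tan θ = v, i.e. v = c · u + d).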